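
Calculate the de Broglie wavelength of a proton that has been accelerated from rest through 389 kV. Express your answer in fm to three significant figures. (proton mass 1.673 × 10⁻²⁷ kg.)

KE = eV = 1.602 × 10⁻¹⁹ × 3.890 × 10⁵ = 6.232 × 10⁻¹⁴ J.
p = √(2mKE) = √(2 × 1.673 × 10⁻²⁷ × 6.232 × 10⁻¹⁴) = 1.444 × 10⁻²⁰ kg·m/s.
λ = h/p = 6.626 × 10⁻³⁴ / 1.444 × 10⁻²⁰ = 4.59 × 10⁻¹⁴ m = 45.9 fm.

λ = 45.9 fm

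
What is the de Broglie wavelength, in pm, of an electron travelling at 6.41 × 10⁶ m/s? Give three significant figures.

p = mv = 9.109 × 10⁻³¹ × 6.41 × 10⁶ = 5.839 × 10⁻²⁴ kg·m/s.
λ = h/p = 6.626 × 10⁻³⁴ / 5.839 × 10⁻²⁴ = 1.13 × 10⁻¹⁰ m = 113 pm.

λ = 113 pm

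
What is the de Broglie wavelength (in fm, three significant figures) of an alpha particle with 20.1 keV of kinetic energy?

λ = 101 fm

KE = 20.1 keV = 3.220 × 10⁻¹⁵ J.
p = √(2mKE) = √(2 × 6.645 × 10⁻²⁷ × 3.220 × 10⁻¹⁵) = 6.542 × 10⁻²¹ kg·m/s.
λ = h/p = 6.626 × 10⁻³⁴ / 6.542 × 10⁻²¹ = 1.01 × 10⁻¹³ m = 101 fm.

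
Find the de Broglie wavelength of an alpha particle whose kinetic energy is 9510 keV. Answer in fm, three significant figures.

KE = 9510 keV = 1.524 × 10⁻¹² J.
p = √(2mKE) = √(2 × 6.645 × 10⁻²⁷ × 1.524 × 10⁻¹²) = 1.423 × 10⁻¹⁹ kg·m/s.
λ = h/p = 6.626 × 10⁻³⁴ / 1.423 × 10⁻¹⁹ = 4.66 × 10⁻¹⁵ m = 4.66 fm.

λ = 4.66 fm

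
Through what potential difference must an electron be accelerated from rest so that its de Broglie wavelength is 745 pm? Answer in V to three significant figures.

p = h/λ = 6.626 × 10⁻³⁴ / 7.450 × 10⁻¹⁰ = 8.894 × 10⁻²⁵ kg·m/s.
KE = p²/(2m) = 4.342 × 10⁻¹⁹ J.
V = KE/e = 4.342 × 10⁻¹⁹ / (1.602 × 10⁻¹⁹) = 2.71 V.

V = 2.71 V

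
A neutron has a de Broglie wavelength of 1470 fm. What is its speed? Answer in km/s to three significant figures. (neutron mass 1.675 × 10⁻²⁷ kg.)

v = 269 km/s

p = h/λ = 6.626 × 10⁻³⁴ / 1.470 × 10⁻¹² = 4.507 × 10⁻²² kg·m/s.
v = p/m = 4.507 × 10⁻²² / 1.675 × 10⁻²⁷ = 2.69 × 10⁵ m/s = 269 km/s.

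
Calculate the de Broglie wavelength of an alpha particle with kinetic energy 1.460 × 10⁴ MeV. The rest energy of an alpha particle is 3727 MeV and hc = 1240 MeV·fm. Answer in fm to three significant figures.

λ = 0.0691 fm

Total energy E = KE + m₀c² = 1.460 × 10⁴ + 3727 = 18327 MeV.
(pc)² = E² − (m₀c²)² = (18327)² − (3727)² = 3.220 × 10⁸ MeV², so pc = 1.794 × 10⁴ MeV.
λ = hc/(pc) = 1240 MeV·fm / 1.794 × 10⁴ MeV = 0.0691 fm.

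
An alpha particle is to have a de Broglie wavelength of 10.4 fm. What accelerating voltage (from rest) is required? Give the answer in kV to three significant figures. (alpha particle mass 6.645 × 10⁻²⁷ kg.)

V = 953 kV

p = h/λ = 6.626 × 10⁻³⁴ / 1.040 × 10⁻¹⁴ = 6.371 × 10⁻²⁰ kg·m/s.
KE = p²/(2m) = 3.054 × 10⁻¹³ J.
V = KE/2e = 3.054 × 10⁻¹³ / (2 × 1.602 × 10⁻¹⁹) = 953 kV.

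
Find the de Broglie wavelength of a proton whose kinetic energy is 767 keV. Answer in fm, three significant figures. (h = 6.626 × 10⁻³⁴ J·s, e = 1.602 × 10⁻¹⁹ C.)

λ = 32.7 fm

KE = 767 keV = 1.229 × 10⁻¹³ J.
p = √(2mKE) = √(2 × 1.673 × 10⁻²⁷ × 1.229 × 10⁻¹³) = 2.028 × 10⁻²⁰ kg·m/s.
λ = h/p = 6.626 × 10⁻³⁴ / 2.028 × 10⁻²⁰ = 3.27 × 10⁻¹⁴ m = 32.7 fm.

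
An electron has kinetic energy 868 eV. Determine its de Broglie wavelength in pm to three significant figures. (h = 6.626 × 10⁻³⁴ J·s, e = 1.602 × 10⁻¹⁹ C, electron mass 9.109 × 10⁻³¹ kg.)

KE = 868 eV = 1.391 × 10⁻¹⁶ J.
p = √(2mKE) = √(2 × 9.109 × 10⁻³¹ × 1.391 × 10⁻¹⁶) = 1.592 × 10⁻²³ kg·m/s.
λ = h/p = 6.626 × 10⁻³⁴ / 1.592 × 10⁻²³ = 4.16 × 10⁻¹¹ m = 41.6 pm.

λ = 41.6 pm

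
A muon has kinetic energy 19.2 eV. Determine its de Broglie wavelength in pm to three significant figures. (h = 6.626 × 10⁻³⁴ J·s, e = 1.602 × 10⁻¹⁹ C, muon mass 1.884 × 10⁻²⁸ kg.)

KE = 19.2 eV = 3.076 × 10⁻¹⁸ J.
p = √(2mKE) = √(2 × 1.884 × 10⁻²⁸ × 3.076 × 10⁻¹⁸) = 3.404 × 10⁻²³ kg·m/s.
λ = h/p = 6.626 × 10⁻³⁴ / 3.404 × 10⁻²³ = 1.95 × 10⁻¹¹ m = 19.5 pm.

λ = 19.5 pm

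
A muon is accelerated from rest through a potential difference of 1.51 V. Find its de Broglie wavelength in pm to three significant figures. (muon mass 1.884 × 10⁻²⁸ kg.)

KE = eV = 1.602 × 10⁻¹⁹ × 1.510 = 2.419 × 10⁻¹⁹ J.
p = √(2mKE) = √(2 × 1.884 × 10⁻²⁸ × 2.419 × 10⁻¹⁹) = 9.547 × 10⁻²⁴ kg·m/s.
λ = h/p = 6.626 × 10⁻³⁴ / 9.547 × 10⁻²⁴ = 6.94 × 10⁻¹¹ m = 69.4 pm.

λ = 69.4 pm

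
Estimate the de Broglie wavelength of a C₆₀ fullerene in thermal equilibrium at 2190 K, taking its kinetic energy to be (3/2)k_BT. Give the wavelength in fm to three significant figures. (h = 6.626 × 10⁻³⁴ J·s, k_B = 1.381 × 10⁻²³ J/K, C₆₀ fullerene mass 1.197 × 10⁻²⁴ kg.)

λ = 2010 fm

KE = (3/2)k_BT = 1.5 × 1.381 × 10⁻²³ × 2190 = 4.537 × 10⁻²⁰ J.
p = √(2mKE) = √(2 × 1.197 × 10⁻²⁴ × 4.537 × 10⁻²⁰) = 3.296 × 10⁻²² kg·m/s.
λ = h/p = 2.01 × 10⁻¹² m = 2010 fm.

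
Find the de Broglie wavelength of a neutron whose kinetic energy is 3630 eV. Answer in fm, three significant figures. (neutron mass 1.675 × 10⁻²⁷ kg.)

KE = 3630 eV = 5.815 × 10⁻¹⁶ J.
p = √(2mKE) = √(2 × 1.675 × 10⁻²⁷ × 5.815 × 10⁻¹⁶) = 1.396 × 10⁻²¹ kg·m/s.
λ = h/p = 6.626 × 10⁻³⁴ / 1.396 × 10⁻²¹ = 4.75 × 10⁻¹³ m = 475 fm.

λ = 475 fm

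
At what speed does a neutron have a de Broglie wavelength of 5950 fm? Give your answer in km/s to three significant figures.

p = h/λ = 6.626 × 10⁻³⁴ / 5.950 × 10⁻¹² = 1.114 × 10⁻²² kg·m/s.
v = p/m = 1.114 × 10⁻²² / 1.675 × 10⁻²⁷ = 6.65 × 10⁴ m/s = 66.5 km/s.

v = 66.5 km/s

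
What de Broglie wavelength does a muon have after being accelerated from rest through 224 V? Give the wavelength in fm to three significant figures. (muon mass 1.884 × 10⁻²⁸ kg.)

KE = eV = 1.602 × 10⁻¹⁹ × 224.0 = 3.588 × 10⁻¹⁷ J.
p = √(2mKE) = √(2 × 1.884 × 10⁻²⁸ × 3.588 × 10⁻¹⁷) = 1.163 × 10⁻²² kg·m/s.
λ = h/p = 6.626 × 10⁻³⁴ / 1.163 × 10⁻²² = 5.70 × 10⁻¹² m = 5700 fm.

λ = 5700 fm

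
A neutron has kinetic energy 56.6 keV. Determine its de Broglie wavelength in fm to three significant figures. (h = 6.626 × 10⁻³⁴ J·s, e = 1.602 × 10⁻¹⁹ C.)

λ = 120 fm

KE = 56.6 keV = 9.067 × 10⁻¹⁵ J.
p = √(2mKE) = √(2 × 1.675 × 10⁻²⁷ × 9.067 × 10⁻¹⁵) = 5.511 × 10⁻²¹ kg·m/s.
λ = h/p = 6.626 × 10⁻³⁴ / 5.511 × 10⁻²¹ = 1.20 × 10⁻¹³ m = 120 fm.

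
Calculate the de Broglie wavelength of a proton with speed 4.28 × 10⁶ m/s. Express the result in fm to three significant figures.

λ = 92.5 fm

p = mv = 1.673 × 10⁻²⁷ × 4.28 × 10⁶ = 7.160 × 10⁻²¹ kg·m/s.
λ = h/p = 6.626 × 10⁻³⁴ / 7.160 × 10⁻²¹ = 9.25 × 10⁻¹⁴ m = 92.5 fm.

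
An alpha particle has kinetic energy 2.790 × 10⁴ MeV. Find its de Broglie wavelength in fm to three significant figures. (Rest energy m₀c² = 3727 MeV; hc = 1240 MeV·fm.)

λ = 0.0395 fm

Total energy E = KE + m₀c² = 2.790 × 10⁴ + 3727 = 31627 MeV.
(pc)² = E² − (m₀c²)² = (31627)² − (3727)² = 9.864 × 10⁸ MeV², so pc = 3.141 × 10⁴ MeV.
λ = hc/(pc) = 1240 MeV·fm / 3.141 × 10⁴ MeV = 0.0395 fm.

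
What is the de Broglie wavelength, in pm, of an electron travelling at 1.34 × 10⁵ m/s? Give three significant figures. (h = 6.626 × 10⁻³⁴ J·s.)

λ = 5430 pm

p = mv = 9.109 × 10⁻³¹ × 1.34 × 10⁵ = 1.221 × 10⁻²⁵ kg·m/s.
λ = h/p = 6.626 × 10⁻³⁴ / 1.221 × 10⁻²⁵ = 5.43 × 10⁻⁹ m = 5430 pm.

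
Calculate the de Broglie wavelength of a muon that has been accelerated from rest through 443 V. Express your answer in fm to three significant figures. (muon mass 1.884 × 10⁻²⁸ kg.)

KE = eV = 1.602 × 10⁻¹⁹ × 443.0 = 7.097 × 10⁻¹⁷ J.
p = √(2mKE) = √(2 × 1.884 × 10⁻²⁸ × 7.097 × 10⁻¹⁷) = 1.635 × 10⁻²² kg·m/s.
λ = h/p = 6.626 × 10⁻³⁴ / 1.635 × 10⁻²² = 4.05 × 10⁻¹² m = 4050 fm.

λ = 4050 fm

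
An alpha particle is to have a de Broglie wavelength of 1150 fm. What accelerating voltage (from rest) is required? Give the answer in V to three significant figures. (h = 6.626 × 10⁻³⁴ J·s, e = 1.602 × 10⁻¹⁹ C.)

p = h/λ = 6.626 × 10⁻³⁴ / 1.150 × 10⁻¹² = 5.762 × 10⁻²² kg·m/s.
KE = p²/(2m) = 2.498 × 10⁻¹⁷ J.
V = KE/2e = 2.498 × 10⁻¹⁷ / (2 × 1.602 × 10⁻¹⁹) = 78.0 V.

V = 78.0 V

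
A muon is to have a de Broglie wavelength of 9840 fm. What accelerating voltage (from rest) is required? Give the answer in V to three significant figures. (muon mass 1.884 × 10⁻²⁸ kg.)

V = 75.1 V

p = h/λ = 6.626 × 10⁻³⁴ / 9.840 × 10⁻¹² = 6.734 × 10⁻²³ kg·m/s.
KE = p²/(2m) = 1.203 × 10⁻¹⁷ J.
V = KE/e = 1.203 × 10⁻¹⁷ / (1.602 × 10⁻¹⁹) = 75.1 V.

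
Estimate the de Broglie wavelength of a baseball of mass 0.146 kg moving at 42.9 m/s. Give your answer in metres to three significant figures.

p = mv = 0.146 × 42.9 = 6.263 kg·m/s.
λ = h/p = 6.626 × 10⁻³⁴ / 6.263 = 1.06 × 10⁻³⁴ m.

λ = 1.06 × 10⁻³⁴ m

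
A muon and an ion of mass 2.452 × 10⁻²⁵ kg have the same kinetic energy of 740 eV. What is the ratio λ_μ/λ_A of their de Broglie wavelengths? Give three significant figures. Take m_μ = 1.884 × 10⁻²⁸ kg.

λ_μ/λ_A = 36.1

At fixed KE, p = √(2mKE) so λ = h/p ∝ 1/√m.
λ_μ/λ_A = √(m_A/m_μ) = √(2.452 × 10⁻²⁵/1.884 × 10⁻²⁸) = √(1301) = 36.1.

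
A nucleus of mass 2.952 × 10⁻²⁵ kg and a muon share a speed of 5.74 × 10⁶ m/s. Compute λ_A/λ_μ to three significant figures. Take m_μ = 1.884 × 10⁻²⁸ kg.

At fixed v, p = mv so λ = h/(mv) ∝ 1/m.
λ_A/λ_μ = m_μ/m_A = 1.884 × 10⁻²⁸/2.952 × 10⁻²⁵ = 6.38 × 10⁻⁴.

λ_A/λ_μ = 6.38 × 10⁻⁴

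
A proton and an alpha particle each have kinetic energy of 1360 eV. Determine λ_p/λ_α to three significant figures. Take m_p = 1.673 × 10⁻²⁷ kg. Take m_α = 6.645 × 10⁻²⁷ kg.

At fixed KE, p = √(2mKE) so λ = h/p ∝ 1/√m.
λ_p/λ_α = √(m_α/m_p) = √(6.645 × 10⁻²⁷/1.673 × 10⁻²⁷) = √(3.972) = 1.99.

λ_p/λ_α = 1.99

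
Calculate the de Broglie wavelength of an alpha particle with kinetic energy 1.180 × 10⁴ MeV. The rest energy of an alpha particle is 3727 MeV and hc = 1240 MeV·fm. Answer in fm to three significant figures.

Total energy E = KE + m₀c² = 1.180 × 10⁴ + 3727 = 15527 MeV.
(pc)² = E² − (m₀c²)² = (15527)² − (3727)² = 2.272 × 10⁸ MeV², so pc = 1.507 × 10⁴ MeV.
λ = hc/(pc) = 1240 MeV·fm / 1.507 × 10⁴ MeV = 0.0823 fm.

λ = 0.0823 fm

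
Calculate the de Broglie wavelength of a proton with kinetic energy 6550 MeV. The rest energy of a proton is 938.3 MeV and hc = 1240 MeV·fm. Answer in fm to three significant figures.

Total energy E = KE + m₀c² = 6550 + 938.3 = 7488.3 MeV.
(pc)² = E² − (m₀c²)² = (7488.3)² − (938.3)² = 5.519 × 10⁷ MeV², so pc = 7429 MeV.
λ = hc/(pc) = 1240 MeV·fm / 7429 MeV = 0.167 fm.

λ = 0.167 fm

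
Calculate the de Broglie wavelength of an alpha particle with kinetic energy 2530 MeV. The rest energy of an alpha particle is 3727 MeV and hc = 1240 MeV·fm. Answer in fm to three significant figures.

λ = 0.247 fm

Total energy E = KE + m₀c² = 2530 + 3727 = 6257 MeV.
(pc)² = E² − (m₀c²)² = (6257)² − (3727)² = 2.526 × 10⁷ MeV², so pc = 5026 MeV.
λ = hc/(pc) = 1240 MeV·fm / 5026 MeV = 0.247 fm.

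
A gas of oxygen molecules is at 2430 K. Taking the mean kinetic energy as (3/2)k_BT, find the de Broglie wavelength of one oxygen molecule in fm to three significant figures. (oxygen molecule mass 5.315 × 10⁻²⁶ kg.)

KE = (3/2)k_BT = 1.5 × 1.381 × 10⁻²³ × 2430 = 5.034 × 10⁻²⁰ J.
p = √(2mKE) = √(2 × 5.315 × 10⁻²⁶ × 5.034 × 10⁻²⁰) = 7.315 × 10⁻²³ kg·m/s.
λ = h/p = 9.06 × 10⁻¹² m = 9060 fm.

λ = 9060 fm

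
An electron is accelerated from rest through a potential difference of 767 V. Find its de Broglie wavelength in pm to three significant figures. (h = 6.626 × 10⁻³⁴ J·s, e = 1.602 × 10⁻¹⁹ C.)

KE = eV = 1.602 × 10⁻¹⁹ × 767.0 = 1.229 × 10⁻¹⁶ J.
p = √(2mKE) = √(2 × 9.109 × 10⁻³¹ × 1.229 × 10⁻¹⁶) = 1.496 × 10⁻²³ kg·m/s.
λ = h/p = 6.626 × 10⁻³⁴ / 1.496 × 10⁻²³ = 4.43 × 10⁻¹¹ m = 44.3 pm.

λ = 44.3 pm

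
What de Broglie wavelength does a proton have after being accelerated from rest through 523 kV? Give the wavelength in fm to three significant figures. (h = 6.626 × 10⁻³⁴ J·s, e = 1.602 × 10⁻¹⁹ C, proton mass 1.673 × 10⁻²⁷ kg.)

λ = 39.6 fm

KE = eV = 1.602 × 10⁻¹⁹ × 5.230 × 10⁵ = 8.378 × 10⁻¹⁴ J.
p = √(2mKE) = √(2 × 1.673 × 10⁻²⁷ × 8.378 × 10⁻¹⁴) = 1.674 × 10⁻²⁰ kg·m/s.
λ = h/p = 6.626 × 10⁻³⁴ / 1.674 × 10⁻²⁰ = 3.96 × 10⁻¹⁴ m = 39.6 fm.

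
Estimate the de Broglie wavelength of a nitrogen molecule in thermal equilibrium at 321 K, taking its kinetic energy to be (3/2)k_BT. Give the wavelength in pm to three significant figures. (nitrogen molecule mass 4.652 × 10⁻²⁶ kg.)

λ = 26.6 pm

KE = (3/2)k_BT = 1.5 × 1.381 × 10⁻²³ × 321 = 6.650 × 10⁻²¹ J.
p = √(2mKE) = √(2 × 4.652 × 10⁻²⁶ × 6.650 × 10⁻²¹) = 2.487 × 10⁻²³ kg·m/s.
λ = h/p = 2.66 × 10⁻¹¹ m = 26.6 pm.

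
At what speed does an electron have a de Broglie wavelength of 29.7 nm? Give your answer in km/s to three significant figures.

v = 24.5 km/s

p = h/λ = 6.626 × 10⁻³⁴ / 2.970 × 10⁻⁸ = 2.231 × 10⁻²⁶ kg·m/s.
v = p/m = 2.231 × 10⁻²⁶ / 9.109 × 10⁻³¹ = 2.45 × 10⁴ m/s = 24.5 km/s.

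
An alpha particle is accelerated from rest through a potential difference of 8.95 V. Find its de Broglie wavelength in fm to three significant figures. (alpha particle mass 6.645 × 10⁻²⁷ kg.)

λ = 3390 fm

KE = 2eV = 2 × 1.602 × 10⁻¹⁹ × 8.950 = 2.868 × 10⁻¹⁸ J.
p = √(2mKE) = √(2 × 6.645 × 10⁻²⁷ × 2.868 × 10⁻¹⁸) = 1.952 × 10⁻²² kg·m/s.
λ = h/p = 6.626 × 10⁻³⁴ / 1.952 × 10⁻²² = 3.39 × 10⁻¹² m = 3390 fm.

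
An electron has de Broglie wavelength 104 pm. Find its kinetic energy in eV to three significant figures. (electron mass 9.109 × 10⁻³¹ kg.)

p = h/λ = 6.626 × 10⁻³⁴ / 1.040 × 10⁻¹⁰ = 6.371 × 10⁻²⁴ kg·m/s.
KE = p²/(2m) = (6.371 × 10⁻²⁴)² / (2 × 9.109 × 10⁻³¹) = 2.228 × 10⁻¹⁷ J = 139 eV.

KE = 139 eV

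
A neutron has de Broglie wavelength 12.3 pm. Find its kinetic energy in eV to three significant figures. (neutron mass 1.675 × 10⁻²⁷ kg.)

p = h/λ = 6.626 × 10⁻³⁴ / 1.230 × 10⁻¹¹ = 5.387 × 10⁻²³ kg·m/s.
KE = p²/(2m) = (5.387 × 10⁻²³)² / (2 × 1.675 × 10⁻²⁷) = 8.663 × 10⁻¹⁹ J = 5.41 eV.

KE = 5.41 eV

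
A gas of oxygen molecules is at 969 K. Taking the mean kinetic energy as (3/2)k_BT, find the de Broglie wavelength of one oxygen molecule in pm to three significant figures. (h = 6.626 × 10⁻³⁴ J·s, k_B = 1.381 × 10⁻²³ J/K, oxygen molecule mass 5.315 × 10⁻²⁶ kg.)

λ = 14.3 pm

KE = (3/2)k_BT = 1.5 × 1.381 × 10⁻²³ × 969 = 2.007 × 10⁻²⁰ J.
p = √(2mKE) = √(2 × 5.315 × 10⁻²⁶ × 2.007 × 10⁻²⁰) = 4.619 × 10⁻²³ kg·m/s.
λ = h/p = 1.43 × 10⁻¹¹ m = 14.3 pm.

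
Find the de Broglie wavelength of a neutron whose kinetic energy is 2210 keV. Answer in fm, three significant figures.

KE = 2210 keV = 3.540 × 10⁻¹³ J.
p = √(2mKE) = √(2 × 1.675 × 10⁻²⁷ × 3.540 × 10⁻¹³) = 3.444 × 10⁻²⁰ kg·m/s.
λ = h/p = 6.626 × 10⁻³⁴ / 3.444 × 10⁻²⁰ = 1.92 × 10⁻¹⁴ m = 19.2 fm.

λ = 19.2 fm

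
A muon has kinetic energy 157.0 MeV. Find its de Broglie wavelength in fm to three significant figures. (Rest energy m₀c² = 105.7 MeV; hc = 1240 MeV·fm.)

λ = 5.16 fm

Total energy E = KE + m₀c² = 157.0 + 105.7 = 262.7 MeV.
(pc)² = E² − (m₀c²)² = (262.7)² − (105.7)² = 5.784 × 10⁴ MeV², so pc = 240.5 MeV.
λ = hc/(pc) = 1240 MeV·fm / 240.5 MeV = 5.16 fm.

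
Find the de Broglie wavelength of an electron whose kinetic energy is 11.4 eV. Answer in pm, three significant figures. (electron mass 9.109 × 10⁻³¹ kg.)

λ = 363 pm

KE = 11.4 eV = 1.826 × 10⁻¹⁸ J.
p = √(2mKE) = √(2 × 9.109 × 10⁻³¹ × 1.826 × 10⁻¹⁸) = 1.824 × 10⁻²⁴ kg·m/s.
λ = h/p = 6.626 × 10⁻³⁴ / 1.824 × 10⁻²⁴ = 3.63 × 10⁻¹⁰ m = 363 pm.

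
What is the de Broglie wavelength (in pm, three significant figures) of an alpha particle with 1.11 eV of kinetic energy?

λ = 13.6 pm

KE = 1.11 eV = 1.778 × 10⁻¹⁹ J.
p = √(2mKE) = √(2 × 6.645 × 10⁻²⁷ × 1.778 × 10⁻¹⁹) = 4.861 × 10⁻²³ kg·m/s.
λ = h/p = 6.626 × 10⁻³⁴ / 4.861 × 10⁻²³ = 1.36 × 10⁻¹¹ m = 13.6 pm.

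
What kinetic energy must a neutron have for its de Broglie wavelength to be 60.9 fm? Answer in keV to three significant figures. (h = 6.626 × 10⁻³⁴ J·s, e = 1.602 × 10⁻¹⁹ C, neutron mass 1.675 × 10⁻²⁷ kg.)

KE = 221 keV

p = h/λ = 6.626 × 10⁻³⁴ / 6.090 × 10⁻¹⁴ = 1.088 × 10⁻²⁰ kg·m/s.
KE = p²/(2m) = (1.088 × 10⁻²⁰)² / (2 × 1.675 × 10⁻²⁷) = 3.534 × 10⁻¹⁴ J = 221 keV.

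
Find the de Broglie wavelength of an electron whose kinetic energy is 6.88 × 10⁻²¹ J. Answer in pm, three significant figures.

p = √(2mKE) = √(2 × 9.109 × 10⁻³¹ × 6.880 × 10⁻²¹) = 1.120 × 10⁻²⁵ kg·m/s.
λ = h/p = 6.626 × 10⁻³⁴ / 1.120 × 10⁻²⁵ = 5.92 × 10⁻⁹ m = 5920 pm.

λ = 5920 pm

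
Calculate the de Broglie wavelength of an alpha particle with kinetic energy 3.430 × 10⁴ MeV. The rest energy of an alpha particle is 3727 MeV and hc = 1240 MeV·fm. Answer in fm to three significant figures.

Total energy E = KE + m₀c² = 3.430 × 10⁴ + 3727 = 38027 MeV.
(pc)² = E² − (m₀c²)² = (38027)² − (3727)² = 1.432 × 10⁹ MeV², so pc = 3.784 × 10⁴ MeV.
λ = hc/(pc) = 1240 MeV·fm / 3.784 × 10⁴ MeV = 0.0328 fm.

λ = 0.0328 fm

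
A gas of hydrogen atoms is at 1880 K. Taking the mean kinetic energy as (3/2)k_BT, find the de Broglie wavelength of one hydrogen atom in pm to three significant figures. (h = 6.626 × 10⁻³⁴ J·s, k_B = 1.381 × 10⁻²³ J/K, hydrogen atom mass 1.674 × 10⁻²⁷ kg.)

λ = 58.0 pm

KE = (3/2)k_BT = 1.5 × 1.381 × 10⁻²³ × 1880 = 3.894 × 10⁻²⁰ J.
p = √(2mKE) = √(2 × 1.674 × 10⁻²⁷ × 3.894 × 10⁻²⁰) = 1.142 × 10⁻²³ kg·m/s.
λ = h/p = 5.80 × 10⁻¹¹ m = 58.0 pm.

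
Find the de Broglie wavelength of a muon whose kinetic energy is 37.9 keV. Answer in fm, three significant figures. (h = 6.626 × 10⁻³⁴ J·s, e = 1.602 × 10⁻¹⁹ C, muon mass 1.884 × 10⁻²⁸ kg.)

KE = 37.9 keV = 6.072 × 10⁻¹⁵ J.
p = √(2mKE) = √(2 × 1.884 × 10⁻²⁸ × 6.072 × 10⁻¹⁵) = 1.513 × 10⁻²¹ kg·m/s.
λ = h/p = 6.626 × 10⁻³⁴ / 1.513 × 10⁻²¹ = 4.38 × 10⁻¹³ m = 438 fm.

λ = 438 fm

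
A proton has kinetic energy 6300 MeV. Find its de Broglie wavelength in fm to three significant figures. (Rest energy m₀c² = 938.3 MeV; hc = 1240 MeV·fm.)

λ = 0.173 fm

Total energy E = KE + m₀c² = 6300 + 938.3 = 7238.3 MeV.
(pc)² = E² − (m₀c²)² = (7238.3)² − (938.3)² = 5.151 × 10⁷ MeV², so pc = 7177 MeV.
λ = hc/(pc) = 1240 MeV·fm / 7177 MeV = 0.173 fm.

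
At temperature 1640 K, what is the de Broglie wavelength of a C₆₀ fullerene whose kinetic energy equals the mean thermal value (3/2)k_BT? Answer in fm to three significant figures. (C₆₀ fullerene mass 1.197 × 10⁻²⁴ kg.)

KE = (3/2)k_BT = 1.5 × 1.381 × 10⁻²³ × 1640 = 3.397 × 10⁻²⁰ J.
p = √(2mKE) = √(2 × 1.197 × 10⁻²⁴ × 3.397 × 10⁻²⁰) = 2.852 × 10⁻²² kg·m/s.
λ = h/p = 2.32 × 10⁻¹² m = 2320 fm.

λ = 2320 fm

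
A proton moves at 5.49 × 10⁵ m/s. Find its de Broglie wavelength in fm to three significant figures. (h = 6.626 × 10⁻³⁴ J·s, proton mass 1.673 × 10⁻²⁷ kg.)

λ = 721 fm

p = mv = 1.673 × 10⁻²⁷ × 5.49 × 10⁵ = 9.185 × 10⁻²² kg·m/s.
λ = h/p = 6.626 × 10⁻³⁴ / 9.185 × 10⁻²² = 7.21 × 10⁻¹³ m = 721 fm.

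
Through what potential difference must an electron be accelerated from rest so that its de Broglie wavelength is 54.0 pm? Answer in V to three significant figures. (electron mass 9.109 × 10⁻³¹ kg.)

V = 516 V

p = h/λ = 6.626 × 10⁻³⁴ / 5.400 × 10⁻¹¹ = 1.227 × 10⁻²³ kg·m/s.
KE = p²/(2m) = 8.264 × 10⁻¹⁷ J.
V = KE/e = 8.264 × 10⁻¹⁷ / (1.602 × 10⁻¹⁹) = 516 V.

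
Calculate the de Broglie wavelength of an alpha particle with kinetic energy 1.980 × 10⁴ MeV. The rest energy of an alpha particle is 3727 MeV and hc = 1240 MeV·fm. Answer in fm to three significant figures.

λ = 0.0534 fm

Total energy E = KE + m₀c² = 1.980 × 10⁴ + 3727 = 23527 MeV.
(pc)² = E² − (m₀c²)² = (23527)² − (3727)² = 5.396 × 10⁸ MeV², so pc = 2.323 × 10⁴ MeV.
λ = hc/(pc) = 1240 MeV·fm / 2.323 × 10⁴ MeV = 0.0534 fm.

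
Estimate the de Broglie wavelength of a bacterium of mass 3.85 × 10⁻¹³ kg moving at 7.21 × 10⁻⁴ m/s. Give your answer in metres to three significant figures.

p = mv = 3.85 × 10⁻¹³ × 7.21 × 10⁻⁴ = 2.776 × 10⁻¹⁶ kg·m/s.
λ = h/p = 6.626 × 10⁻³⁴ / 2.776 × 10⁻¹⁶ = 2.39 × 10⁻¹⁸ m.

λ = 2.39 × 10⁻¹⁸ m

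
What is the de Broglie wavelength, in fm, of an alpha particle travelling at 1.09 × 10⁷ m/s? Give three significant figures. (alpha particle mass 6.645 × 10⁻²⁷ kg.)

p = mv = 6.645 × 10⁻²⁷ × 1.09 × 10⁷ = 7.243 × 10⁻²⁰ kg·m/s.
λ = h/p = 6.626 × 10⁻³⁴ / 7.243 × 10⁻²⁰ = 9.15 × 10⁻¹⁵ m = 9.15 fm.

λ = 9.15 fm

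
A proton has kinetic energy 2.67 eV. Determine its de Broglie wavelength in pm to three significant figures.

λ = 17.5 pm

KE = 2.67 eV = 4.277 × 10⁻¹⁹ J.
p = √(2mKE) = √(2 × 1.673 × 10⁻²⁷ × 4.277 × 10⁻¹⁹) = 3.783 × 10⁻²³ kg·m/s.
λ = h/p = 6.626 × 10⁻³⁴ / 3.783 × 10⁻²³ = 1.75 × 10⁻¹¹ m = 17.5 pm.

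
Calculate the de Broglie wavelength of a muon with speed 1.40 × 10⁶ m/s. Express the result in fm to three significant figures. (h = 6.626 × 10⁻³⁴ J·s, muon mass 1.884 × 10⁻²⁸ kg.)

p = mv = 1.884 × 10⁻²⁸ × 1.40 × 10⁶ = 2.638 × 10⁻²² kg·m/s.
λ = h/p = 6.626 × 10⁻³⁴ / 2.638 × 10⁻²² = 2.51 × 10⁻¹² m = 2510 fm.

λ = 2510 fm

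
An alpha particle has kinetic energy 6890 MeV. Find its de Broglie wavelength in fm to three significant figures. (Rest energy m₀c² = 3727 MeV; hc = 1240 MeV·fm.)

λ = 0.125 fm

Total energy E = KE + m₀c² = 6890 + 3727 = 10617 MeV.
(pc)² = E² − (m₀c²)² = (10617)² − (3727)² = 9.883 × 10⁷ MeV², so pc = 9941 MeV.
λ = hc/(pc) = 1240 MeV·fm / 9941 MeV = 0.125 fm.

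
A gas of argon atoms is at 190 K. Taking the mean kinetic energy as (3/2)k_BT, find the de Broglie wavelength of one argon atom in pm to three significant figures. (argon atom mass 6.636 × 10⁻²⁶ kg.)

KE = (3/2)k_BT = 1.5 × 1.381 × 10⁻²³ × 190 = 3.936 × 10⁻²¹ J.
p = √(2mKE) = √(2 × 6.636 × 10⁻²⁶ × 3.936 × 10⁻²¹) = 2.286 × 10⁻²³ kg·m/s.
λ = h/p = 2.90 × 10⁻¹¹ m = 29.0 pm.

λ = 29.0 pm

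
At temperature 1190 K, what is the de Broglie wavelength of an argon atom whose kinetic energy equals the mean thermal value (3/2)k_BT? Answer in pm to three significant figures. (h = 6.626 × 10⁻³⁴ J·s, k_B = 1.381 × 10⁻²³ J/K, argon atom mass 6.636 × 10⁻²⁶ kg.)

KE = (3/2)k_BT = 1.5 × 1.381 × 10⁻²³ × 1190 = 2.465 × 10⁻²⁰ J.
p = √(2mKE) = √(2 × 6.636 × 10⁻²⁶ × 2.465 × 10⁻²⁰) = 5.720 × 10⁻²³ kg·m/s.
λ = h/p = 1.16 × 10⁻¹¹ m = 11.6 pm.

λ = 11.6 pm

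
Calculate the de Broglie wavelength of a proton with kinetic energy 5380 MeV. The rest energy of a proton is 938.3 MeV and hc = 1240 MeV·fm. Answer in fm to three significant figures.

λ = 0.198 fm

Total energy E = KE + m₀c² = 5380 + 938.3 = 6318.3 MeV.
(pc)² = E² − (m₀c²)² = (6318.3)² − (938.3)² = 3.904 × 10⁷ MeV², so pc = 6248 MeV.
λ = hc/(pc) = 1240 MeV·fm / 6248 MeV = 0.198 fm.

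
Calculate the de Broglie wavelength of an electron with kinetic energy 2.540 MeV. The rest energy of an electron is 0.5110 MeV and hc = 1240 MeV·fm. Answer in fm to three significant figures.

Total energy E = KE + m₀c² = 2.540 + 0.5110 = 3.0510 MeV.
(pc)² = E² − (m₀c²)² = (3.0510)² − (0.5110)² = 9.047 MeV², so pc = 3.008 MeV.
λ = hc/(pc) = 1240 MeV·fm / 3.008 MeV = 412 fm.

λ = 412 fm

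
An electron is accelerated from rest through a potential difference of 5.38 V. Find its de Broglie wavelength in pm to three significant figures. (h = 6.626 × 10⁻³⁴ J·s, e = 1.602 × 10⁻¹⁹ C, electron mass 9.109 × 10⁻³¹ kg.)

KE = eV = 1.602 × 10⁻¹⁹ × 5.380 = 8.619 × 10⁻¹⁹ J.
p = √(2mKE) = √(2 × 9.109 × 10⁻³¹ × 8.619 × 10⁻¹⁹) = 1.253 × 10⁻²⁴ kg·m/s.
λ = h/p = 6.626 × 10⁻³⁴ / 1.253 × 10⁻²⁴ = 5.29 × 10⁻¹⁰ m = 529 pm.

λ = 529 pm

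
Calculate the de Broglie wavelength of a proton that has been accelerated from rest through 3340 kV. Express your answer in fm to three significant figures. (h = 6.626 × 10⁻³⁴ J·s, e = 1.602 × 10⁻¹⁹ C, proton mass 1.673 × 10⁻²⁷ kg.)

KE = eV = 1.602 × 10⁻¹⁹ × 3.340 × 10⁶ = 5.351 × 10⁻¹³ J.
p = √(2mKE) = √(2 × 1.673 × 10⁻²⁷ × 5.351 × 10⁻¹³) = 4.231 × 10⁻²⁰ kg·m/s.
λ = h/p = 6.626 × 10⁻³⁴ / 4.231 × 10⁻²⁰ = 1.57 × 10⁻¹⁴ m = 15.7 fm.

λ = 15.7 fm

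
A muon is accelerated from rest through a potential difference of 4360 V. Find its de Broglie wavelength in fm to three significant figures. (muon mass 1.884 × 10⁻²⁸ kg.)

λ = 1290 fm

KE = eV = 1.602 × 10⁻¹⁹ × 4360 = 6.985 × 10⁻¹⁶ J.
p = √(2mKE) = √(2 × 1.884 × 10⁻²⁸ × 6.985 × 10⁻¹⁶) = 5.130 × 10⁻²² kg·m/s.
λ = h/p = 6.626 × 10⁻³⁴ / 5.130 × 10⁻²² = 1.29 × 10⁻¹² m = 1290 fm.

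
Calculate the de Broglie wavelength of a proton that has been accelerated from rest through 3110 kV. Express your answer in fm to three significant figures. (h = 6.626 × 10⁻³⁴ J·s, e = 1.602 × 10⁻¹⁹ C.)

KE = eV = 1.602 × 10⁻¹⁹ × 3.110 × 10⁶ = 4.982 × 10⁻¹³ J.
p = √(2mKE) = √(2 × 1.673 × 10⁻²⁷ × 4.982 × 10⁻¹³) = 4.083 × 10⁻²⁰ kg·m/s.
λ = h/p = 6.626 × 10⁻³⁴ / 4.083 × 10⁻²⁰ = 1.62 × 10⁻¹⁴ m = 16.2 fm.

λ = 16.2 fm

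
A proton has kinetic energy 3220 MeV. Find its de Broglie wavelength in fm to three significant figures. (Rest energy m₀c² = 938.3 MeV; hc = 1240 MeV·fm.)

λ = 0.306 fm

Total energy E = KE + m₀c² = 3220 + 938.3 = 4158.3 MeV.
(pc)² = E² − (m₀c²)² = (4158.3)² − (938.3)² = 1.641 × 10⁷ MeV², so pc = 4051 MeV.
λ = hc/(pc) = 1240 MeV·fm / 4051 MeV = 0.306 fm.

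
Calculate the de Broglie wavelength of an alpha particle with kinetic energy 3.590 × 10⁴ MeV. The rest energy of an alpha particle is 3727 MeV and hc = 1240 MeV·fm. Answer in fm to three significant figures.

λ = 0.0314 fm

Total energy E = KE + m₀c² = 3.590 × 10⁴ + 3727 = 39627 MeV.
(pc)² = E² − (m₀c²)² = (39627)² − (3727)² = 1.556 × 10⁹ MeV², so pc = 3.945 × 10⁴ MeV.
λ = hc/(pc) = 1240 MeV·fm / 3.945 × 10⁴ MeV = 0.0314 fm.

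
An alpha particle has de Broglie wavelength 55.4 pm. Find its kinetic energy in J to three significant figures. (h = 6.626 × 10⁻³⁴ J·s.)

p = h/λ = 6.626 × 10⁻³⁴ / 5.540 × 10⁻¹¹ = 1.196 × 10⁻²³ kg·m/s.
KE = p²/(2m) = (1.196 × 10⁻²³)² / (2 × 6.645 × 10⁻²⁷) = 1.076 × 10⁻²⁰ J = 1.08 × 10⁻²⁰ J.

KE = 1.08 × 10⁻²⁰ J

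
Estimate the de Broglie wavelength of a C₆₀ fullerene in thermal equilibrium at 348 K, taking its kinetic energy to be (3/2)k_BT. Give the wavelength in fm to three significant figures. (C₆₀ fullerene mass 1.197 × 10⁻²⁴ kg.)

λ = 5040 fm

KE = (3/2)k_BT = 1.5 × 1.381 × 10⁻²³ × 348 = 7.209 × 10⁻²¹ J.
p = √(2mKE) = √(2 × 1.197 × 10⁻²⁴ × 7.209 × 10⁻²¹) = 1.314 × 10⁻²² kg·m/s.
λ = h/p = 5.04 × 10⁻¹² m = 5040 fm.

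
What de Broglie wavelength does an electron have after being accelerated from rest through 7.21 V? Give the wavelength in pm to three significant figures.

KE = eV = 1.602 × 10⁻¹⁹ × 7.210 = 1.155 × 10⁻¹⁸ J.
p = √(2mKE) = √(2 × 9.109 × 10⁻³¹ × 1.155 × 10⁻¹⁸) = 1.451 × 10⁻²⁴ kg·m/s.
λ = h/p = 6.626 × 10⁻³⁴ / 1.451 × 10⁻²⁴ = 4.57 × 10⁻¹⁰ m = 457 pm.

λ = 457 pm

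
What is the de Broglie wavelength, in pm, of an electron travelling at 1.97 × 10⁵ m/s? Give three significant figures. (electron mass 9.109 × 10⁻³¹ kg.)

p = mv = 9.109 × 10⁻³¹ × 1.97 × 10⁵ = 1.794 × 10⁻²⁵ kg·m/s.
λ = h/p = 6.626 × 10⁻³⁴ / 1.794 × 10⁻²⁵ = 3.69 × 10⁻⁹ m = 3690 pm.

λ = 3690 pm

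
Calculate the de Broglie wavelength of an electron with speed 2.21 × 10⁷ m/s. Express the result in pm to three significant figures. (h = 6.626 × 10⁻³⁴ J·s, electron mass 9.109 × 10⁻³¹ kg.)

p = mv = 9.109 × 10⁻³¹ × 2.21 × 10⁷ = 2.013 × 10⁻²³ kg·m/s.
λ = h/p = 6.626 × 10⁻³⁴ / 2.013 × 10⁻²³ = 3.29 × 10⁻¹¹ m = 32.9 pm.

λ = 32.9 pm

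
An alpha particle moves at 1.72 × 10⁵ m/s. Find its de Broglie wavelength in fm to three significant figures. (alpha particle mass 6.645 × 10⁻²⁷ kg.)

λ = 580 fm

p = mv = 6.645 × 10⁻²⁷ × 1.72 × 10⁵ = 1.143 × 10⁻²¹ kg·m/s.
λ = h/p = 6.626 × 10⁻³⁴ / 1.143 × 10⁻²¹ = 5.80 × 10⁻¹³ m = 580 fm.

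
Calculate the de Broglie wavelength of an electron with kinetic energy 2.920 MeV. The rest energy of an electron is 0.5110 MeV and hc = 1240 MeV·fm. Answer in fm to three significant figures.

λ = 365 fm

Total energy E = KE + m₀c² = 2.920 + 0.5110 = 3.4310 MeV.
(pc)² = E² − (m₀c²)² = (3.4310)² − (0.5110)² = 11.51 MeV², so pc = 3.393 MeV.
λ = hc/(pc) = 1240 MeV·fm / 3.393 MeV = 365 fm.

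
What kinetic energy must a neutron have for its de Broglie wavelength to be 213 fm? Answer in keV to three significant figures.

p = h/λ = 6.626 × 10⁻³⁴ / 2.130 × 10⁻¹³ = 3.111 × 10⁻²¹ kg·m/s.
KE = p²/(2m) = (3.111 × 10⁻²¹)² / (2 × 1.675 × 10⁻²⁷) = 2.889 × 10⁻¹⁵ J = 18.0 keV.

KE = 18.0 keV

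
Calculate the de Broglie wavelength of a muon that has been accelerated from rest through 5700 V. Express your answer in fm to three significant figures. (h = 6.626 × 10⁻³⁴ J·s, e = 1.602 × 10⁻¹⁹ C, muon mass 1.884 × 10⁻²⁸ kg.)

KE = eV = 1.602 × 10⁻¹⁹ × 5700 = 9.131 × 10⁻¹⁶ J.
p = √(2mKE) = √(2 × 1.884 × 10⁻²⁸ × 9.131 × 10⁻¹⁶) = 5.866 × 10⁻²² kg·m/s.
λ = h/p = 6.626 × 10⁻³⁴ / 5.866 × 10⁻²² = 1.13 × 10⁻¹² m = 1130 fm.

λ = 1130 fm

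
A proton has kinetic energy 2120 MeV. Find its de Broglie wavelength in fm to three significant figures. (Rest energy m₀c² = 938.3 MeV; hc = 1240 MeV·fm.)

λ = 0.426 fm

Total energy E = KE + m₀c² = 2120 + 938.3 = 3058.3 MeV.
(pc)² = E² − (m₀c²)² = (3058.3)² − (938.3)² = 8.473 × 10⁶ MeV², so pc = 2911 MeV.
λ = hc/(pc) = 1240 MeV·fm / 2911 MeV = 0.426 fm.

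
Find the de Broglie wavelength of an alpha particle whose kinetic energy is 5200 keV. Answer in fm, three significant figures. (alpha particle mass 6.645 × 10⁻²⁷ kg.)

KE = 5200 keV = 8.330 × 10⁻¹³ J.
p = √(2mKE) = √(2 × 6.645 × 10⁻²⁷ × 8.330 × 10⁻¹³) = 1.052 × 10⁻¹⁹ kg·m/s.
λ = h/p = 6.626 × 10⁻³⁴ / 1.052 × 10⁻¹⁹ = 6.30 × 10⁻¹⁵ m = 6.30 fm.

λ = 6.30 fm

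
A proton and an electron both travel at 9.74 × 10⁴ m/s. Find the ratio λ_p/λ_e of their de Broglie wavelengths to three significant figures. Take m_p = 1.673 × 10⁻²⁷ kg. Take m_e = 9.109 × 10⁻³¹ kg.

λ_p/λ_e = 5.44 × 10⁻⁴

At fixed v, p = mv so λ = h/(mv) ∝ 1/m.
λ_p/λ_e = m_e/m_p = 9.109 × 10⁻³¹/1.673 × 10⁻²⁷ = 5.44 × 10⁻⁴.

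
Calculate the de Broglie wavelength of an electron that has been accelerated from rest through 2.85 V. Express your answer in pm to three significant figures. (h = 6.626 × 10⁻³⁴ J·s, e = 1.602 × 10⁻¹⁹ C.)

λ = 727 pm

KE = eV = 1.602 × 10⁻¹⁹ × 2.850 = 4.566 × 10⁻¹⁹ J.
p = √(2mKE) = √(2 × 9.109 × 10⁻³¹ × 4.566 × 10⁻¹⁹) = 9.120 × 10⁻²⁵ kg·m/s.
λ = h/p = 6.626 × 10⁻³⁴ / 9.120 × 10⁻²⁵ = 7.27 × 10⁻¹⁰ m = 727 pm.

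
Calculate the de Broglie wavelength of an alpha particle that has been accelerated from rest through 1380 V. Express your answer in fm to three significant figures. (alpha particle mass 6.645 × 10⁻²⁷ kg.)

λ = 273 fm

KE = 2eV = 2 × 1.602 × 10⁻¹⁹ × 1380 = 4.422 × 10⁻¹⁶ J.
p = √(2mKE) = √(2 × 6.645 × 10⁻²⁷ × 4.422 × 10⁻¹⁶) = 2.424 × 10⁻²¹ kg·m/s.
λ = h/p = 6.626 × 10⁻³⁴ / 2.424 × 10⁻²¹ = 2.73 × 10⁻¹³ m = 273 fm.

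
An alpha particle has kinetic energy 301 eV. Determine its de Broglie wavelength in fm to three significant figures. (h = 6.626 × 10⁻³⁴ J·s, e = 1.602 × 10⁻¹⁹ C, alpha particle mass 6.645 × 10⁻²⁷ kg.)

λ = 828 fm

KE = 301 eV = 4.822 × 10⁻¹⁷ J.
p = √(2mKE) = √(2 × 6.645 × 10⁻²⁷ × 4.822 × 10⁻¹⁷) = 8.005 × 10⁻²² kg·m/s.
λ = h/p = 6.626 × 10⁻³⁴ / 8.005 × 10⁻²² = 8.28 × 10⁻¹³ m = 828 fm.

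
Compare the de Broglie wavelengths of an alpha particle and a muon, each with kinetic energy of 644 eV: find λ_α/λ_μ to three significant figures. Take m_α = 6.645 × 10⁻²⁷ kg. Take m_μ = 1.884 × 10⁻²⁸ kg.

λ_α/λ_μ = 0.168

At fixed KE, p = √(2mKE) so λ = h/p ∝ 1/√m.
λ_α/λ_μ = √(m_μ/m_α) = √(1.884 × 10⁻²⁸/6.645 × 10⁻²⁷) = √(0.02835) = 0.168.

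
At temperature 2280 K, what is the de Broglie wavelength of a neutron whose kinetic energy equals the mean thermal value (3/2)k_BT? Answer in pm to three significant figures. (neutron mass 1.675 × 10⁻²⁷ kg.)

KE = (3/2)k_BT = 1.5 × 1.381 × 10⁻²³ × 2280 = 4.723 × 10⁻²⁰ J.
p = √(2mKE) = √(2 × 1.675 × 10⁻²⁷ × 4.723 × 10⁻²⁰) = 1.258 × 10⁻²³ kg·m/s.
λ = h/p = 5.27 × 10⁻¹¹ m = 52.7 pm.

λ = 52.7 pm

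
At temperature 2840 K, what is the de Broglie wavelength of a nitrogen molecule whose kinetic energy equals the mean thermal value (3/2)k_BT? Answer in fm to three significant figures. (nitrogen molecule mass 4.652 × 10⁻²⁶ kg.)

λ = 8960 fm

KE = (3/2)k_BT = 1.5 × 1.381 × 10⁻²³ × 2840 = 5.883 × 10⁻²⁰ J.
p = √(2mKE) = √(2 × 4.652 × 10⁻²⁶ × 5.883 × 10⁻²⁰) = 7.398 × 10⁻²³ kg·m/s.
λ = h/p = 8.96 × 10⁻¹² m = 8960 fm.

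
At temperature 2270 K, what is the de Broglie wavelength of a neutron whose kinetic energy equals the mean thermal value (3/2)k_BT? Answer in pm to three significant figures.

λ = 52.8 pm

KE = (3/2)k_BT = 1.5 × 1.381 × 10⁻²³ × 2270 = 4.702 × 10⁻²⁰ J.
p = √(2mKE) = √(2 × 1.675 × 10⁻²⁷ × 4.702 × 10⁻²⁰) = 1.255 × 10⁻²³ kg·m/s.
λ = h/p = 5.28 × 10⁻¹¹ m = 52.8 pm.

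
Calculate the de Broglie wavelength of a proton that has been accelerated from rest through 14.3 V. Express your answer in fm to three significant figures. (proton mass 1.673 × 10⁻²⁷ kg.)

KE = eV = 1.602 × 10⁻¹⁹ × 14.30 = 2.291 × 10⁻¹⁸ J.
p = √(2mKE) = √(2 × 1.673 × 10⁻²⁷ × 2.291 × 10⁻¹⁸) = 8.755 × 10⁻²³ kg·m/s.
λ = h/p = 6.626 × 10⁻³⁴ / 8.755 × 10⁻²³ = 7.57 × 10⁻¹² m = 7570 fm.

λ = 7570 fm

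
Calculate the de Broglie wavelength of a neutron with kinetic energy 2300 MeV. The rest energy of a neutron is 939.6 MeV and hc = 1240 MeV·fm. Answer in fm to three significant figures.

λ = 0.400 fm

Total energy E = KE + m₀c² = 2300 + 939.6 = 3239.6 MeV.
(pc)² = E² − (m₀c²)² = (3239.6)² − (939.6)² = 9.612 × 10⁶ MeV², so pc = 3100 MeV.
λ = hc/(pc) = 1240 MeV·fm / 3100 MeV = 0.400 fm.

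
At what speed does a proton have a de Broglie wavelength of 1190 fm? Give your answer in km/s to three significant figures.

v = 333 km/s

p = h/λ = 6.626 × 10⁻³⁴ / 1.190 × 10⁻¹² = 5.568 × 10⁻²² kg·m/s.
v = p/m = 5.568 × 10⁻²² / 1.673 × 10⁻²⁷ = 3.33 × 10⁵ m/s = 333 km/s.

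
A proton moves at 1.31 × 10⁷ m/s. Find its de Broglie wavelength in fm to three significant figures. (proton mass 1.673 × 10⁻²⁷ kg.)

p = mv = 1.673 × 10⁻²⁷ × 1.31 × 10⁷ = 2.192 × 10⁻²⁰ kg·m/s.
λ = h/p = 6.626 × 10⁻³⁴ / 2.192 × 10⁻²⁰ = 3.02 × 10⁻¹⁴ m = 30.2 fm.

λ = 30.2 fm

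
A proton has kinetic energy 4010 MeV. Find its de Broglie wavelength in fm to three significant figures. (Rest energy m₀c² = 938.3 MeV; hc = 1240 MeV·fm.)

λ = 0.255 fm

Total energy E = KE + m₀c² = 4010 + 938.3 = 4948.3 MeV.
(pc)² = E² − (m₀c²)² = (4948.3)² − (938.3)² = 2.361 × 10⁷ MeV², so pc = 4859 MeV.
λ = hc/(pc) = 1240 MeV·fm / 4859 MeV = 0.255 fm.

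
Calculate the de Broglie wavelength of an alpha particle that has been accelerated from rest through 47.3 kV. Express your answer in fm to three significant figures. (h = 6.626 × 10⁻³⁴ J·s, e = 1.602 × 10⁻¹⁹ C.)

KE = 2eV = 2 × 1.602 × 10⁻¹⁹ × 4.730 × 10⁴ = 1.515 × 10⁻¹⁴ J.
p = √(2mKE) = √(2 × 6.645 × 10⁻²⁷ × 1.515 × 10⁻¹⁴) = 1.419 × 10⁻²⁰ kg·m/s.
λ = h/p = 6.626 × 10⁻³⁴ / 1.419 × 10⁻²⁰ = 4.67 × 10⁻¹⁴ m = 46.7 fm.

λ = 46.7 fm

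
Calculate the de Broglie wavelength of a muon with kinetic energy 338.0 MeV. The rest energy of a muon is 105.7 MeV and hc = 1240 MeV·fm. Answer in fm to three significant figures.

λ = 2.88 fm

Total energy E = KE + m₀c² = 338.0 + 105.7 = 443.7 MeV.
(pc)² = E² − (m₀c²)² = (443.7)² − (105.7)² = 1.857 × 10⁵ MeV², so pc = 430.9 MeV.
λ = hc/(pc) = 1240 MeV·fm / 430.9 MeV = 2.88 fm.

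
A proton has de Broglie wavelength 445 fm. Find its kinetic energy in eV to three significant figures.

p = h/λ = 6.626 × 10⁻³⁴ / 4.450 × 10⁻¹³ = 1.489 × 10⁻²¹ kg·m/s.
KE = p²/(2m) = (1.489 × 10⁻²¹)² / (2 × 1.673 × 10⁻²⁷) = 6.626 × 10⁻¹⁶ J = 4140 eV.

KE = 4140 eV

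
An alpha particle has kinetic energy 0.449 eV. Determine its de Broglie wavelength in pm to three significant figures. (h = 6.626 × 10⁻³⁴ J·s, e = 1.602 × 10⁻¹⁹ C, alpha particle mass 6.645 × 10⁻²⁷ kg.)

λ = 21.4 pm

KE = 0.449 eV = 7.193 × 10⁻²⁰ J.
p = √(2mKE) = √(2 × 6.645 × 10⁻²⁷ × 7.193 × 10⁻²⁰) = 3.092 × 10⁻²³ kg·m/s.
λ = h/p = 6.626 × 10⁻³⁴ / 3.092 × 10⁻²³ = 2.14 × 10⁻¹¹ m = 21.4 pm.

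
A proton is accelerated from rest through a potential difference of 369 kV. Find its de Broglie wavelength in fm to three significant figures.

KE = eV = 1.602 × 10⁻¹⁹ × 3.690 × 10⁵ = 5.911 × 10⁻¹⁴ J.
p = √(2mKE) = √(2 × 1.673 × 10⁻²⁷ × 5.911 × 10⁻¹⁴) = 1.406 × 10⁻²⁰ kg·m/s.
λ = h/p = 6.626 × 10⁻³⁴ / 1.406 × 10⁻²⁰ = 4.71 × 10⁻¹⁴ m = 47.1 fm.

λ = 47.1 fm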